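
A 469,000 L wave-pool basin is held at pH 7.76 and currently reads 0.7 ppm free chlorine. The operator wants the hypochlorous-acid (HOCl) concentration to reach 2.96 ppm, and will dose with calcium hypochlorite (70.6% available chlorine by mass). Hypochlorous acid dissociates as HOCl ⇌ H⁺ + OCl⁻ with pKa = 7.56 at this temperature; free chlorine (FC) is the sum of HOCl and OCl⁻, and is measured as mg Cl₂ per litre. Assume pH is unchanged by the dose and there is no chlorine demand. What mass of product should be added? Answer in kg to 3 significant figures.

4.62 kg

[OCl⁻]/[HOCl] = 10^(pH − pKa) = 10^(7.76 − 7.56) = 1.585; fraction as HOCl = 1/(1 + 1.585) = 0.3869.
Free chlorine required for 2.96 ppm HOCl: 2.96 / 0.3869 = 7.651 ppm.
FC to add: 7.651 − 0.7 = 6.951 mg/L as Cl₂.
Cl₂ equivalent: 6.951 mg/L × 469,000 L = 3260 g.
Product at 70.6% available Cl: 3260 / 0.706 = 4618 g.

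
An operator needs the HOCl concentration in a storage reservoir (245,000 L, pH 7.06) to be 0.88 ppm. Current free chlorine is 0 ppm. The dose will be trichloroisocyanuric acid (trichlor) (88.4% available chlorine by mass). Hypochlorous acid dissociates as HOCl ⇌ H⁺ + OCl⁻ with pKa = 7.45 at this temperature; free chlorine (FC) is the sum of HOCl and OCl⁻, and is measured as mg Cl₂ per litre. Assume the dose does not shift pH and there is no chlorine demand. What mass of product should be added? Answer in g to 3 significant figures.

343 g

[OCl⁻]/[HOCl] = 10^(pH − pKa) = 10^(7.06 − 7.45) = 0.4074; fraction as HOCl = 1/(1 + 0.4074) = 0.7105.
Free chlorine required for 0.88 ppm HOCl: 0.88 / 0.7105 = 1.238 ppm.
FC to add: 1.238 − 0 = 1.238 mg/L as Cl₂.
Cl₂ equivalent: 1.238 mg/L × 245,000 L = 303.4 g.
Product at 88.4% available Cl: 303.4 / 0.884 = 343.2 g.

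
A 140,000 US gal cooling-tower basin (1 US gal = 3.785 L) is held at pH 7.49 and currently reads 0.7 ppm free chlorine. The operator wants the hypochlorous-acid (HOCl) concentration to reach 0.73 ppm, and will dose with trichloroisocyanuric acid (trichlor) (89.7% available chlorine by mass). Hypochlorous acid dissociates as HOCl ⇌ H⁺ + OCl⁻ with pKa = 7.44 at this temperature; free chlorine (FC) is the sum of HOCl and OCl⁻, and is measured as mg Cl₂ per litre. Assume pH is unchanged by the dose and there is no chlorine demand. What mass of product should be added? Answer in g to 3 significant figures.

Volume: 140,000 US gal × 3.785 L/gal = 529,900 L.
[OCl⁻]/[HOCl] = 10^(pH − pKa) = 10^(7.49 − 7.44) = 1.122; fraction as HOCl = 1/(1 + 1.122) = 0.4712.
Free chlorine required for 0.73 ppm HOCl: 0.73 / 0.4712 = 1.549 ppm.
FC to add: 1.549 − 0.7 = 0.8491 mg/L as Cl₂.
Cl₂ equivalent: 0.8491 mg/L × 529,900 L = 449.9 g.
Product at 89.7% available Cl: 449.9 / 0.897 = 501.6 g.

502 g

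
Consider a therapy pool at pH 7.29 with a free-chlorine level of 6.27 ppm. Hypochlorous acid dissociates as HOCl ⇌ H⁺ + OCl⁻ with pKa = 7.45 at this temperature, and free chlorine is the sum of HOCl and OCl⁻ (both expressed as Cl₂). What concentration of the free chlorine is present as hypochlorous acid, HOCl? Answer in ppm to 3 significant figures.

[OCl⁻]/[HOCl] = 10^(pH − pKa) = 10^(7.29 − 7.45) = 10^-0.16 = 0.6918.
Fraction as HOCl = 1 / (1 + 0.6918) = 0.5911.
HOCl = 0.5911 × 6.27 ppm = 3.706 ppm.

3.71 ppm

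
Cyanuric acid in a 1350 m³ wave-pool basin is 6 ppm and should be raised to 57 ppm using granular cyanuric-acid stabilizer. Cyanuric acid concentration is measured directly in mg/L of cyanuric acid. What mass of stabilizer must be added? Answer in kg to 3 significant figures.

68.8 kg

Volume: 1350 m³ = 1,350,000 L.
CYA to add: (57 − 6) = 51 mg/L × 1,350,000 L = 68,850 g cyanuric acid.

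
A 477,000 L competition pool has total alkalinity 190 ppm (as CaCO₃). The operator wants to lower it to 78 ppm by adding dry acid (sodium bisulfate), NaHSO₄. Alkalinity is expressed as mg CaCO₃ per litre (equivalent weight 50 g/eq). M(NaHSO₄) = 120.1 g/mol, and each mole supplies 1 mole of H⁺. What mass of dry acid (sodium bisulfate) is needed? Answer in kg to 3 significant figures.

Alkalinity to neutralize: (190 − 78) = 112 mg/L as CaCO₃ × 477,000 L = 53,420 g as CaCO₃.
Equivalents of H⁺ required: 53,420 ÷ 50 g/eq = 1068 eq = 1068 mol NaHSO₄.
Mass of NaHSO₄: 1068 × 120.1 = 128,300 g.

128 kg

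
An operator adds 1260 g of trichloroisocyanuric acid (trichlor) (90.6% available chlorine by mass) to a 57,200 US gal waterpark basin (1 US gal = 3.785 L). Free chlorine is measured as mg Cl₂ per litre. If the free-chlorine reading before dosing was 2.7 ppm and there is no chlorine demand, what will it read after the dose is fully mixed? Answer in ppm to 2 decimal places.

Volume: 57,200 US gal × 3.785 L/gal = 216,502 L.
Available chlorine delivered: 1260 g × 0.906 = 1142 g as Cl₂.
Concentration rise: 1142 g / 216,502 L = 5.273 mg/L = 5.27 ppm.
Final FC: 2.7 + 5.27 = 7.97 ppm.

7.97 ppm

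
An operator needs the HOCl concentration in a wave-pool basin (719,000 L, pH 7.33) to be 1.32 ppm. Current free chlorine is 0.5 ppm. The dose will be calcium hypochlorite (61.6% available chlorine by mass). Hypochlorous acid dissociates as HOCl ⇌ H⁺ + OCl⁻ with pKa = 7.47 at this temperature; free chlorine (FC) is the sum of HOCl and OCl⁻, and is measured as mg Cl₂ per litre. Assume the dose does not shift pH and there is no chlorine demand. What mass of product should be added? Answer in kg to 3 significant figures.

2.07 kg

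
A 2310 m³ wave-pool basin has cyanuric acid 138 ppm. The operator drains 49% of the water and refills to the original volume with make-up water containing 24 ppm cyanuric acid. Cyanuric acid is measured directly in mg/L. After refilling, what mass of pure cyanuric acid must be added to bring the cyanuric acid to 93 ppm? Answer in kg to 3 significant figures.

Volume: 2310 m³ = 2,310,000 L.
After draining 49% and refilling: 138 × 0.51 + 24 × 0.49 = 82.14 ppm.
Deficit to target: 93 − 82.14 = 10.86 mg/L.
Mass: 10.86 mg/L × 2,310,000 L = 25,090 g cyanuric acid.

25.1 kg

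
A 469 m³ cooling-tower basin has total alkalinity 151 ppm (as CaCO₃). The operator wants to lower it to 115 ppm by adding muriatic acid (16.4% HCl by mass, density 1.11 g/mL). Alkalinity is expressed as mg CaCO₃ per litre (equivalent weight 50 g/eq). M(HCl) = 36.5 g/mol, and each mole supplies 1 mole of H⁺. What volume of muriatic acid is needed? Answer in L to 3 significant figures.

Volume: 469 m³ = 469,000 L.
Alkalinity to neutralize: (151 − 115) = 36 mg/L as CaCO₃ × 469,000 L = 16,880 g as CaCO₃.
Equivalents of H⁺ required: 16,880 ÷ 50 g/eq = 337.7 eq = 337.7 mol HCl.
Mass of HCl: 337.7 × 36.5 = 12,330 g.
Mass of 16.4% solution: 12,330 / 0.164 = 75,150 g.
Volume: 75,150 g ÷ 1.11 g/mL = 67,710 mL.

67.7 L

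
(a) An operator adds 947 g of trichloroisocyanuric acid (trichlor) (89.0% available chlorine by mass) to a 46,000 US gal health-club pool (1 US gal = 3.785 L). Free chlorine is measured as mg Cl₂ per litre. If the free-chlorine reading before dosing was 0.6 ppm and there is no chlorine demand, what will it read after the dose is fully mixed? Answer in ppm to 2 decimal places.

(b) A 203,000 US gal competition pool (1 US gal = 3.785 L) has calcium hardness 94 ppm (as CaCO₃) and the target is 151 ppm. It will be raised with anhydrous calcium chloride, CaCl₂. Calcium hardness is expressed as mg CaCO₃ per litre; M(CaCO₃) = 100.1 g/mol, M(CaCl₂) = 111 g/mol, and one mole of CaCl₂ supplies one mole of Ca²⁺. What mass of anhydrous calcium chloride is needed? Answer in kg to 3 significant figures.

(a) 5.44 ppm; (b) 48.6 kg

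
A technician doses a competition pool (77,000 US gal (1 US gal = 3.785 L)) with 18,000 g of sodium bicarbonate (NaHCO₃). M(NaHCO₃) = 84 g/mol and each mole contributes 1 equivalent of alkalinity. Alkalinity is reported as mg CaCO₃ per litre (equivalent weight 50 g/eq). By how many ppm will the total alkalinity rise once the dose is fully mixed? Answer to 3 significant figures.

36.8 ppm

Volume: 77,000 US gal × 3.785 L/gal = 291,445 L.
Moles of NaHCO₃: 18,000 g ÷ 84 g/mol = 214.3 mol → 214.3 eq of alkalinity.
As CaCO₃: 214.3 eq × 50 g/eq = 10,710 g.
Rise: 10,710 g / 291,445 L × 1000 = 36.76 mg/L.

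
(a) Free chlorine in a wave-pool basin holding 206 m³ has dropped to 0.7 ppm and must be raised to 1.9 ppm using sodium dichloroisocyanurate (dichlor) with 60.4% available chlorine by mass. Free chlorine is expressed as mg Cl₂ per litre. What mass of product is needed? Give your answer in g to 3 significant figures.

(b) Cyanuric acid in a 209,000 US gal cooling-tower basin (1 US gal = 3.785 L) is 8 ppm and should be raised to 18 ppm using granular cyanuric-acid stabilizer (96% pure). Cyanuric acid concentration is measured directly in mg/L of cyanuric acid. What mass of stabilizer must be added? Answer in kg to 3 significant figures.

(a) 409 g; (b) 8.24 kg

(a) Volume: 206 m³ = 206,000 L.
(a) Chlorine deficit: 1.9 − 0.7 = 1.2 ppm = 1.2 mg/L as Cl₂.
(a) Cl₂ equivalent needed: 1.2 mg/L × 206,000 L = 247,200 mg = 247.2 g.
(a) Product at 60.4% available chlorine: 247.2 / 0.604 = 409.3 g.

(b) Volume: 209,000 US gal × 3.785 L/gal = 791,065 L.
(b) CYA to add: (18 − 8) = 10 mg/L × 791,065 L = 7911 g cyanuric acid.
(b) At 96% purity: 7911 / 0.96 = 8240 g product.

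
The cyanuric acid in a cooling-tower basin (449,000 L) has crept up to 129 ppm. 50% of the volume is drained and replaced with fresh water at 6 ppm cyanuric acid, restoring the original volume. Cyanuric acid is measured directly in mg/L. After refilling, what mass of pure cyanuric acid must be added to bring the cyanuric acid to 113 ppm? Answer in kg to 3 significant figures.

20.4 kg

After draining 50% and refilling: 129 × 0.50 + 6 × 0.50 = 67.5 ppm.
Deficit to target: 113 − 67.5 = 45.5 mg/L.
Mass: 45.5 mg/L × 449,000 L = 20,430 g cyanuric acid.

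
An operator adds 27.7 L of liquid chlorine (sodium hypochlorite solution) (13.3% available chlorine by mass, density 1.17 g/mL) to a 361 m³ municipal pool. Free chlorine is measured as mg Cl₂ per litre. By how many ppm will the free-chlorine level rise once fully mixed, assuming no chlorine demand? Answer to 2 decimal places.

11.94 ppm

Volume: 361 m³ = 361,000 L.
Mass of solution: 27.7 L × 1000 mL/L × 1.17 g/mL = 32,410 g.
Available chlorine delivered: 32,410 g × 0.133 = 4310 g as Cl₂.
Concentration rise: 4310 g / 361,000 L = 11.94 mg/L = 11.94 ppm.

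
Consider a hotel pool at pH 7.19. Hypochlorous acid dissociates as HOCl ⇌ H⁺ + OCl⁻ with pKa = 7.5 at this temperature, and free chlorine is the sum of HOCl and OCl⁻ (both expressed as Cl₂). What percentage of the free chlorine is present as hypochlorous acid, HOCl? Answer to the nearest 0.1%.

[OCl⁻]/[HOCl] = 10^(pH − pKa) = 10^(7.19 − 7.5) = 10^-0.31 = 0.4898.
Fraction as HOCl = 1 / (1 + 0.4898) = 0.6712.

67.1%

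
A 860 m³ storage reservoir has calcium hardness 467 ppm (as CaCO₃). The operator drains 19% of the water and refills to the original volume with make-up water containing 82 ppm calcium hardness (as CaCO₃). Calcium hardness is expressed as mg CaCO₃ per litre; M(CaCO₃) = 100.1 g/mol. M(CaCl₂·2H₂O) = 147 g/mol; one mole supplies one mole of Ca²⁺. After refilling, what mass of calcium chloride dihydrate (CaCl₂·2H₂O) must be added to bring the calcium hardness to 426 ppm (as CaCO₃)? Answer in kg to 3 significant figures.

40.6 kg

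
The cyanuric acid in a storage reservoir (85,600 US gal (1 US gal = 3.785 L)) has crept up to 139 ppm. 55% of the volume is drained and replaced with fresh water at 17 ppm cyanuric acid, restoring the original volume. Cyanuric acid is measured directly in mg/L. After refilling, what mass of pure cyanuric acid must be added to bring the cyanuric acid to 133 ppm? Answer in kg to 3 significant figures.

Volume: 85,600 US gal × 3.785 L/gal = 323,996 L.
After draining 55% and refilling: 139 × 0.45 + 17 × 0.55 = 71.9 ppm.
Deficit to target: 133 − 71.9 = 61.1 mg/L.
Mass: 61.1 mg/L × 323,996 L = 19,800 g cyanuric acid.

19.8 kg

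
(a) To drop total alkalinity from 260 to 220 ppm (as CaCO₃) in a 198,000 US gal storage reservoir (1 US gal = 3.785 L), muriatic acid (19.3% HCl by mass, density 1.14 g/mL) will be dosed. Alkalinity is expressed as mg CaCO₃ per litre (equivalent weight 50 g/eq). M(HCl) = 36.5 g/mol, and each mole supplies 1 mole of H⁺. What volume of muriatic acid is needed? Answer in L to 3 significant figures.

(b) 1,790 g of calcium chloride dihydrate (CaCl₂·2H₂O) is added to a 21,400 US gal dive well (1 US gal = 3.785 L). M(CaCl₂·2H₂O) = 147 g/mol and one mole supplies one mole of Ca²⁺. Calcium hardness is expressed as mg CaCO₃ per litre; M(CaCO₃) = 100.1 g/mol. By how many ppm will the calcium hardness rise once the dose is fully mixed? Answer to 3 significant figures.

(a) Volume: 198,000 US gal × 3.785 L/gal = 749,430 L.
(a) Alkalinity to neutralize: (260 − 220) = 40 mg/L as CaCO₃ × 749,430 L = 29,980 g as CaCO₃.
(a) Equivalents of H⁺ required: 29,980 ÷ 50 g/eq = 599.5 eq = 599.5 mol HCl.
(a) Mass of HCl: 599.5 × 36.5 = 21,880 g.
(a) Mass of 19.3% solution: 21,880 / 0.193 = 113,400 g.
(a) Volume: 113,400 g ÷ 1.14 g/mL = 99,460 mL.

(b) Volume: 21,400 US gal × 3.785 L/gal = 80,999 L.
(b) Moles of Ca²⁺: 1,790 g ÷ 147 g/mol = 12.18 mol.
(b) As CaCO₃: 12.18 mol × 100.1 g/mol = 1219 g.
(b) Rise: 1219 g / 80,999 L × 1000 = 15.05 mg/L.

(a) 99.5 L; (b) 15.0 ppm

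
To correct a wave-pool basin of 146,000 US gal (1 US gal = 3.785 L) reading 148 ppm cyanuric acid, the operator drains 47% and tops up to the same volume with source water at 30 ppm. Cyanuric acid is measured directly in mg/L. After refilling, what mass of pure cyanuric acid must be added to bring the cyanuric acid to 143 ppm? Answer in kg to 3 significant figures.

27.9 kg

Volume: 146,000 US gal × 3.785 L/gal = 552,610 L.
After draining 47% and refilling: 148 × 0.53 + 30 × 0.47 = 92.54 ppm.
Deficit to target: 143 − 92.54 = 50.46 mg/L.
Mass: 50.46 mg/L × 552,610 L = 27,880 g cyanuric acid.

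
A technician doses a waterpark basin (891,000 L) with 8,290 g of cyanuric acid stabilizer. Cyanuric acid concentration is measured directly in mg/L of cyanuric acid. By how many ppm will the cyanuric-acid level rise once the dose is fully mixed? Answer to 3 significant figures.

Rise: 8,290 g / 891,000 L × 1000 = 9.304 mg/L.

9.30 ppm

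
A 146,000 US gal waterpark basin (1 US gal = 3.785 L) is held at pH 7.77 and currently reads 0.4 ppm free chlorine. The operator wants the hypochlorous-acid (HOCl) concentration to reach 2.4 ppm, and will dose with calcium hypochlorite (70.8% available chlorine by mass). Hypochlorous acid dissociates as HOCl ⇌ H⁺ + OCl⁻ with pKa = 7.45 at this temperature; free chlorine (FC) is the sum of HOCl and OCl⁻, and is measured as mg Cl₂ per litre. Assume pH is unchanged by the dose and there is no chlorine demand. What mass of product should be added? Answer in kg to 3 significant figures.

5.47 kg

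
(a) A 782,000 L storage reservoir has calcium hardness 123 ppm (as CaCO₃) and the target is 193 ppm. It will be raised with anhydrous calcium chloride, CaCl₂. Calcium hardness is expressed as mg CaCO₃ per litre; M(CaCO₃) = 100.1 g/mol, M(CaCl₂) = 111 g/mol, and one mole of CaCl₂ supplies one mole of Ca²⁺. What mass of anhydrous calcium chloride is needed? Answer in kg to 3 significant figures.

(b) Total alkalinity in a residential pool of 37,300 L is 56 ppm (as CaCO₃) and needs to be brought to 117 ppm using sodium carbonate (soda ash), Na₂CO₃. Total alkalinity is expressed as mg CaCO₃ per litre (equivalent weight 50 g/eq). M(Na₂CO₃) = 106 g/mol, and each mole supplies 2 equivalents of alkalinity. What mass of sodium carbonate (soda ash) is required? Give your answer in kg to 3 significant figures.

(a) 60.7 kg; (b) 2.41 kg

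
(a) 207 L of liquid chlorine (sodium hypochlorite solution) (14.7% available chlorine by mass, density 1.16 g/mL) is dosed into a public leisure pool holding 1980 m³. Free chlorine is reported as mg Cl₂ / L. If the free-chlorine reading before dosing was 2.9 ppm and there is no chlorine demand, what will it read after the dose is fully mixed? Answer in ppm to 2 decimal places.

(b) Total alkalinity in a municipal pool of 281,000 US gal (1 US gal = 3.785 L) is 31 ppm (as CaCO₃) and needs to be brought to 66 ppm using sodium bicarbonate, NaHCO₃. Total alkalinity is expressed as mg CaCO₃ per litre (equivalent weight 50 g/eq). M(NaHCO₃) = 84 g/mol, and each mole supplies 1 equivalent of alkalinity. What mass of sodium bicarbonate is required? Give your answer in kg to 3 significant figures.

(a) Volume: 1980 m³ = 1,980,000 L.
(a) Mass of solution: 207 L × 1000 mL/L × 1.16 g/mL = 240,100 g.
(a) Available chlorine delivered: 240,100 g × 0.147 = 35,300 g as Cl₂.
(a) Concentration rise: 35,300 g / 1,980,000 L = 17.83 mg/L = 17.83 ppm.
(a) Final FC: 2.9 + 17.83 = 20.73 ppm.

(b) Volume: 281,000 US gal × 3.785 L/gal = 1,063,585 L.
(b) Alkalinity to add: (66 − 31) = 35 mg/L as CaCO₃ × 1,063,585 L = 37,230 g as CaCO₃.
(b) Equivalents: 37,230 g ÷ 50 g/eq = 744.5 eq.
(b) NaHCO₃ supplies 1 eq per mole → 744.5 mol.
(b) Mass: 744.5 mol × 84 g/mol = 62,540 g.

(a) 20.73 ppm; (b) 62.5 kg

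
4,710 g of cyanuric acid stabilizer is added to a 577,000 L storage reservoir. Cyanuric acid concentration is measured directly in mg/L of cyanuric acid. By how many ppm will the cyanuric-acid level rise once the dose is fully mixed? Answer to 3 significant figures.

8.16 ppm

Rise: 4,710 g / 577,000 L × 1000 = 8.163 mg/L.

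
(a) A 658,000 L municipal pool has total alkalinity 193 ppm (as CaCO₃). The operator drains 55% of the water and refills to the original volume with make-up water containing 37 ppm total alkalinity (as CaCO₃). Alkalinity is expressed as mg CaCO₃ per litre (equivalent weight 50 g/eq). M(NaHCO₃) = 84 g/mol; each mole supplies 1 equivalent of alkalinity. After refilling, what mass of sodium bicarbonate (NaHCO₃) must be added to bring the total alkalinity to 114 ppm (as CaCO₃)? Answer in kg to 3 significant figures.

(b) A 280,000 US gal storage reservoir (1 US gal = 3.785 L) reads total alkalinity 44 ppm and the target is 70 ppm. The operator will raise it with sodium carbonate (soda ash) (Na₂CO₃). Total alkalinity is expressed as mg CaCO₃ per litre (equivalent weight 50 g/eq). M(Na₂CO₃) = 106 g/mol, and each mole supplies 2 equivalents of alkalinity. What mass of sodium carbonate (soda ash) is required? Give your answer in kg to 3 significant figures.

(a) 7.52 kg; (b) 29.2 kg

(a) After draining 55% and refilling: 193 × 0.45 + 37 × 0.55 = 107.2 ppm.
(a) Deficit to target: 114 − 107.2 = 6.8 mg/L.
(a) As CaCO₃: 6.8 mg/L × 658,000 L = 4474 g; ÷ 50 g/eq ÷ 1 = 89.49 mol NaHCO₃.
(a) Mass: 89.49 × 84 = 7517 g.

(b) Volume: 280,000 US gal × 3.785 L/gal = 1,059,800 L.
(b) Alkalinity to add: (70 − 44) = 26 mg/L as CaCO₃ × 1,059,800 L = 27,550 g as CaCO₃.
(b) Equivalents: 27,550 g ÷ 50 g/eq = 551.1 eq.
(b) Each mole of Na₂CO₃ supplies 2 eq, so 551.1 / 2 = 275.5 mol.
(b) Mass: 275.5 mol × 106 g/mol = 29,210 g.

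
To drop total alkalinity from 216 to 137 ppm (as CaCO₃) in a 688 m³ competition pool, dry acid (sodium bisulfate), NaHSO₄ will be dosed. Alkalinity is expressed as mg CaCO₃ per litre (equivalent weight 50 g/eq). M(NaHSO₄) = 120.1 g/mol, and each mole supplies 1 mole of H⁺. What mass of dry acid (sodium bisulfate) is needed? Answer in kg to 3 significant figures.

131 kg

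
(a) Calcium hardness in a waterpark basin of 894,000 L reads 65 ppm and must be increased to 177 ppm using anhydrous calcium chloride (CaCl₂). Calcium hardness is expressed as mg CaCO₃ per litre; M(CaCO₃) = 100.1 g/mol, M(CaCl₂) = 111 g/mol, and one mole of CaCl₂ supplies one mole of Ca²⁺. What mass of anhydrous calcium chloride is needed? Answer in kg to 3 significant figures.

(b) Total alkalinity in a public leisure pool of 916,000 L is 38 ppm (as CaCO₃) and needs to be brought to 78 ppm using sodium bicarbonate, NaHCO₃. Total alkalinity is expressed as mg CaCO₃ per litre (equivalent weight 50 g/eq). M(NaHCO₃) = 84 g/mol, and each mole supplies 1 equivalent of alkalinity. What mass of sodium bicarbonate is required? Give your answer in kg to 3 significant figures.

(a) Hardness to add: (177 − 65) = 112 mg/L as CaCO₃ × 894,000 L = 100,100 g as CaCO₃.
(a) Moles of Ca²⁺ (1 mol Ca²⁺ ≡ 1 mol CaCO₃): 100,100 / 100.1 g/mol = 1000 mol.
(a) Mass of CaCl₂: 1000 × 111 = 111,000 g.

(b) Alkalinity to add: (78 − 38) = 40 mg/L as CaCO₃ × 916,000 L = 36,640 g as CaCO₃.
(b) Equivalents: 36,640 g ÷ 50 g/eq = 732.8 eq.
(b) NaHCO₃ supplies 1 eq per mole → 732.8 mol.
(b) Mass: 732.8 mol × 84 g/mol = 61,560 g.

(a) 111 kg; (b) 61.6 kg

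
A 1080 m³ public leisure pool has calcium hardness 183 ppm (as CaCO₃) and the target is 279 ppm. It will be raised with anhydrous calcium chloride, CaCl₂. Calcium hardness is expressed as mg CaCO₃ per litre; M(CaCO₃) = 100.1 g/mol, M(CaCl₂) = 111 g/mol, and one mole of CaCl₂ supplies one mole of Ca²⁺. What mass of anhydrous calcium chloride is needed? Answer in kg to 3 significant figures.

Volume: 1080 m³ = 1,080,000 L.
Hardness to add: (279 − 183) = 96 mg/L as CaCO₃ × 1,080,000 L = 103,700 g as CaCO₃.
Moles of Ca²⁺ (1 mol Ca²⁺ ≡ 1 mol CaCO₃): 103,700 / 100.1 g/mol = 1036 mol.
Mass of CaCl₂: 1036 × 111 = 115,000 g.

115 kg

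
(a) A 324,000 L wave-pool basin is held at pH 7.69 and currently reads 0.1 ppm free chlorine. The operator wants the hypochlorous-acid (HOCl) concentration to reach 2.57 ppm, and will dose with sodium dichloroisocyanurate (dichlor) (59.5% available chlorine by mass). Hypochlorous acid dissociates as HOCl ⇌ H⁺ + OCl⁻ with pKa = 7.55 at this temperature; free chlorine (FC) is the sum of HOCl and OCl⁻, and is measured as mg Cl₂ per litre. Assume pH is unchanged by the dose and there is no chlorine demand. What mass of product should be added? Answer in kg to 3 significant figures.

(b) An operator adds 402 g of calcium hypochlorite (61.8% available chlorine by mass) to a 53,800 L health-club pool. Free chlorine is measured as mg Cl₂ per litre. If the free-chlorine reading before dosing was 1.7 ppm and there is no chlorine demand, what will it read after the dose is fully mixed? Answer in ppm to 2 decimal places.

(a) 3.28 kg; (b) 6.32 ppm

(a) [OCl⁻]/[HOCl] = 10^(pH − pKa) = 10^(7.69 − 7.55) = 1.38; fraction as HOCl = 1/(1 + 1.38) = 0.4201.
(a) Free chlorine required for 2.57 ppm HOCl: 2.57 / 0.4201 = 6.118 ppm.
(a) FC to add: 6.118 − 0.1 = 6.018 mg/L as Cl₂.
(a) Cl₂ equivalent: 6.018 mg/L × 324,000 L = 1950 g.
(a) Product at 59.5% available Cl: 1950 / 0.595 = 3277 g.

(b) Available chlorine delivered: 402 g × 0.618 = 248.4 g as Cl₂.
(b) Concentration rise: 248.4 g / 53,800 L = 4.618 mg/L = 4.62 ppm.
(b) Final FC: 1.7 + 4.62 = 6.32 ppm.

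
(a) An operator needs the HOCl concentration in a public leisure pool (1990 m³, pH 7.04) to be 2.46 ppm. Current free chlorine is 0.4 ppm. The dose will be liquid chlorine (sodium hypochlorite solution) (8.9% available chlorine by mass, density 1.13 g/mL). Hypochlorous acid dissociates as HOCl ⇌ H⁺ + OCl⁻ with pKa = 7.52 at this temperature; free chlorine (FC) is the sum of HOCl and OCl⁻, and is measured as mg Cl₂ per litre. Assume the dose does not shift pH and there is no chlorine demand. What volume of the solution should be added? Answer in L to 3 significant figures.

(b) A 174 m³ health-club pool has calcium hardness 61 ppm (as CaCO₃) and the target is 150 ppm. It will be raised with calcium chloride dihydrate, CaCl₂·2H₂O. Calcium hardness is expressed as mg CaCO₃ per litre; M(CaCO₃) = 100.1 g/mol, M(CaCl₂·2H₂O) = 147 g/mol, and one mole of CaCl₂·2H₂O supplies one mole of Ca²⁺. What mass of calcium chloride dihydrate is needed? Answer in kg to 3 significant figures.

(a) 56.9 L; (b) 22.7 kg

(a) Volume: 1990 m³ = 1,990,000 L.
(a) [OCl⁻]/[HOCl] = 10^(pH − pKa) = 10^(7.04 − 7.52) = 0.3311; fraction as HOCl = 1/(1 + 0.3311) = 0.7512.
(a) Free chlorine required for 2.46 ppm HOCl: 2.46 / 0.7512 = 3.275 ppm.
(a) FC to add: 3.275 − 0.4 = 2.875 mg/L as Cl₂.
(a) Cl₂ equivalent: 2.875 mg/L × 1,990,000 L = 5720 g.
(a) Product at 8.9% available Cl: 5720 / 0.089 = 64,270 g.
(a) Volume: 64,270 g ÷ 1.13 g/mL = 56,880 mL.

(b) Volume: 174 m³ = 174,000 L.
(b) Hardness to add: (150 − 61) = 89 mg/L as CaCO₃ × 174,000 L = 15,490 g as CaCO₃.
(b) Moles of Ca²⁺ (1 mol Ca²⁺ ≡ 1 mol CaCO₃): 15,490 / 100.1 g/mol = 154.7 mol.
(b) Mass of CaCl₂·2H₂O: 154.7 × 147 = 22,740 g.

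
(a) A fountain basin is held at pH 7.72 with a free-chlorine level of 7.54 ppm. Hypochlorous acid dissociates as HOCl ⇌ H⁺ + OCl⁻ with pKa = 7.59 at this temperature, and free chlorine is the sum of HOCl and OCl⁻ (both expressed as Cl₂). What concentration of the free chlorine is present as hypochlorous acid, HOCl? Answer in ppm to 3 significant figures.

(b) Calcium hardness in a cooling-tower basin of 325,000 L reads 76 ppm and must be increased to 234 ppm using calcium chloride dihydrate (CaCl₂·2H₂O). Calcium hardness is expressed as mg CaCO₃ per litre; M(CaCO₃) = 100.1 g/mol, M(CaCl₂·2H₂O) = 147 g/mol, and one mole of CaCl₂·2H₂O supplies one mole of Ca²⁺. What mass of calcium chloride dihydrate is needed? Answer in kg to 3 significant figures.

(a) 3.21 ppm; (b) 75.4 kg

(a) [OCl⁻]/[HOCl] = 10^(pH − pKa) = 10^(7.72 − 7.59) = 10^0.13 = 1.349.
(a) Fraction as HOCl = 1 / (1 + 1.349) = 0.4257.
(a) HOCl = 0.4257 × 7.54 ppm = 3.21 ppm.

(b) Hardness to add: (234 − 76) = 158 mg/L as CaCO₃ × 325,000 L = 51,350 g as CaCO₃.
(b) Moles of Ca²⁺ (1 mol Ca²⁺ ≡ 1 mol CaCO₃): 51,350 / 100.1 g/mol = 513 mol.
(b) Mass of CaCl₂·2H₂O: 513 × 147 = 75,410 g.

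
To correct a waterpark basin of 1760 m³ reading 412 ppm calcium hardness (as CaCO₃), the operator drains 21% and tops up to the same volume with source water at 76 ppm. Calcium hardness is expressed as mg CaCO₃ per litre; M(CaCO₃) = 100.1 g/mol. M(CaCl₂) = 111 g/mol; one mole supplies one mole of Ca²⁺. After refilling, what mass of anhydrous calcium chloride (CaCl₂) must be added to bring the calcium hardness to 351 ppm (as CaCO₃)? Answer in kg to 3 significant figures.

Volume: 1760 m³ = 1,760,000 L.
After draining 21% and refilling: 412 × 0.79 + 76 × 0.21 = 341.44 ppm.
Deficit to target: 351 − 341.44 = 9.56 mg/L.
As CaCO₃: 9.56 mg/L × 1,760,000 L = 16,830 g; ÷ 100.1 = 168.1 mol Ca²⁺.
Mass: 168.1 × 111 = 18,660 g.

18.7 kg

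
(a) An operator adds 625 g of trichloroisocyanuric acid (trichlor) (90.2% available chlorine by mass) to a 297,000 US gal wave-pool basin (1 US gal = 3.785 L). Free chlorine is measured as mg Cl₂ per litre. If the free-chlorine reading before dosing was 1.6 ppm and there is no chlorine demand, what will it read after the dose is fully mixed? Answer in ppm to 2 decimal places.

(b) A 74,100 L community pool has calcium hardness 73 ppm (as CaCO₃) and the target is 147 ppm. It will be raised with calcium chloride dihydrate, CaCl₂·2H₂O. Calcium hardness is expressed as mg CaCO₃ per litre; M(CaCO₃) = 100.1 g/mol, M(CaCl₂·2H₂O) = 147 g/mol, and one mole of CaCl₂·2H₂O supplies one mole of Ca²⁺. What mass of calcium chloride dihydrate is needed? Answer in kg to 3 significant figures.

(a) Volume: 297,000 US gal × 3.785 L/gal = 1,124,145 L.
(a) Available chlorine delivered: 625 g × 0.902 = 563.8 g as Cl₂.
(a) Concentration rise: 563.8 g / 1,124,145 L = 0.5015 mg/L = 0.50 ppm.
(a) Final FC: 1.6 + 0.50 = 2.10 ppm.

(b) Hardness to add: (147 − 73) = 74 mg/L as CaCO₃ × 74,100 L = 5483 g as CaCO₃.
(b) Moles of Ca²⁺ (1 mol Ca²⁺ ≡ 1 mol CaCO₃): 5483 / 100.1 g/mol = 54.78 mol.
(b) Mass of CaCl₂·2H₂O: 54.78 × 147 = 8053 g.

(a) 2.10 ppm; (b) 8.05 kg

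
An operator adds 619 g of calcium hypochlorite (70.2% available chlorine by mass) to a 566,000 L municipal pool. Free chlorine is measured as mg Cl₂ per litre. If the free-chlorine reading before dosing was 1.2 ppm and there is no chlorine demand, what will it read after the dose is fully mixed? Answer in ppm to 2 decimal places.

1.97 ppm

Available chlorine delivered: 619 g × 0.702 = 434.5 g as Cl₂.
Concentration rise: 434.5 g / 566,000 L = 0.7677 mg/L = 0.77 ppm.
Final FC: 1.2 + 0.77 = 1.97 ppm.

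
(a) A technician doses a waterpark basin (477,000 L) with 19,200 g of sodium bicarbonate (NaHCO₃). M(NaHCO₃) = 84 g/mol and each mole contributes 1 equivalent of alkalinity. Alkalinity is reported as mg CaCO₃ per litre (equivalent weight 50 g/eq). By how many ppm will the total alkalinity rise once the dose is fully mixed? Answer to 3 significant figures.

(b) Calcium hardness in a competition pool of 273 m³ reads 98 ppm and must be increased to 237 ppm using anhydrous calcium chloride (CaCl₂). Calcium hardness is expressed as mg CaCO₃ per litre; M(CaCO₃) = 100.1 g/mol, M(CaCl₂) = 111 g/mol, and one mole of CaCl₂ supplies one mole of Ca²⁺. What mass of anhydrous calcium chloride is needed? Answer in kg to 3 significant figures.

(a) 24.0 ppm; (b) 42.1 kg

(a) Moles of NaHCO₃: 19,200 g ÷ 84 g/mol = 228.6 mol → 228.6 eq of alkalinity.
(a) As CaCO₃: 228.6 eq × 50 g/eq = 11,430 g.
(a) Rise: 11,430 g / 477,000 L × 1000 = 23.96 mg/L.

(b) Volume: 273 m³ = 273,000 L.
(b) Hardness to add: (237 − 98) = 139 mg/L as CaCO₃ × 273,000 L = 37,950 g as CaCO₃.
(b) Moles of Ca²⁺ (1 mol Ca²⁺ ≡ 1 mol CaCO₃): 37,950 / 100.1 g/mol = 379.1 mol.
(b) Mass of CaCl₂: 379.1 × 111 = 42,080 g.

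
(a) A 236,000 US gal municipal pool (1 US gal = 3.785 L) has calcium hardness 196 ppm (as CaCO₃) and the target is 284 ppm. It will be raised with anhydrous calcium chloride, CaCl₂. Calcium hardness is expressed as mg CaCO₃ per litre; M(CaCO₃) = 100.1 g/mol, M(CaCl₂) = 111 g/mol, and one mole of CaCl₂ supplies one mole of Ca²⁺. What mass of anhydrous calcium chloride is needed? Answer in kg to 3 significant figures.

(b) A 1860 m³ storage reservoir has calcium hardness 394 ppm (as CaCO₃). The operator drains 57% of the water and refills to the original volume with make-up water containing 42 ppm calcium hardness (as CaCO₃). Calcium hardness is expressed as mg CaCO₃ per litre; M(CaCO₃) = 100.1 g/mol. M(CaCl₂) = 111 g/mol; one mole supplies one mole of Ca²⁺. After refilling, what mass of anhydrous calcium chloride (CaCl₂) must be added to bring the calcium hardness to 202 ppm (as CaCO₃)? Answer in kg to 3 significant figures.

(a) 87.2 kg; (b) 17.8 kg

(a) Volume: 236,000 US gal × 3.785 L/gal = 893,260 L.
(a) Hardness to add: (284 − 196) = 88 mg/L as CaCO₃ × 893,260 L = 78,610 g as CaCO₃.
(a) Moles of Ca²⁺ (1 mol Ca²⁺ ≡ 1 mol CaCO₃): 78,610 / 100.1 g/mol = 785.3 mol.
(a) Mass of CaCl₂: 785.3 × 111 = 87,170 g.

(b) Volume: 1860 m³ = 1,860,000 L.
(b) After draining 57% and refilling: 394 × 0.43 + 42 × 0.57 = 193.36 ppm.
(b) Deficit to target: 202 − 193.36 = 8.64 mg/L.
(b) As CaCO₃: 8.64 mg/L × 1,860,000 L = 16,070 g; ÷ 100.1 = 160.5 mol Ca²⁺.
(b) Mass: 160.5 × 111 = 17,820 g.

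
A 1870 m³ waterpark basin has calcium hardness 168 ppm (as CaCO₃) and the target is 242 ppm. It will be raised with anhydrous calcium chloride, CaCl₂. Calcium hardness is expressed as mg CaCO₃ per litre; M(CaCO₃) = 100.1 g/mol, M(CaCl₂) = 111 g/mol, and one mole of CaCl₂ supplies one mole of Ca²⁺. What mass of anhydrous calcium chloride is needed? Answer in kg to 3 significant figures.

Volume: 1870 m³ = 1,870,000 L.
Hardness to add: (242 − 168) = 74 mg/L as CaCO₃ × 1,870,000 L = 138,400 g as CaCO₃.
Moles of Ca²⁺ (1 mol Ca²⁺ ≡ 1 mol CaCO₃): 138,400 / 100.1 g/mol = 1382 mol.
Mass of CaCl₂: 1382 × 111 = 153,400 g.

153 kg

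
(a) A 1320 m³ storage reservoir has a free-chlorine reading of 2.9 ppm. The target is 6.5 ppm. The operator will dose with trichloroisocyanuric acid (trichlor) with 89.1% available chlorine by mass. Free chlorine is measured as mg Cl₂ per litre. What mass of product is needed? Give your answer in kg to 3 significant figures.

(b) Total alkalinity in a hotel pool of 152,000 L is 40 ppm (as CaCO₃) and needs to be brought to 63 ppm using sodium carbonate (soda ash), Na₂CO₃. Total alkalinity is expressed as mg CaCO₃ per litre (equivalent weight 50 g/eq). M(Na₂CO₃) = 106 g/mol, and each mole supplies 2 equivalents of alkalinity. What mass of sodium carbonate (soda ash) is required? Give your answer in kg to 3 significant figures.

(a) 5.33 kg; (b) 3.71 kg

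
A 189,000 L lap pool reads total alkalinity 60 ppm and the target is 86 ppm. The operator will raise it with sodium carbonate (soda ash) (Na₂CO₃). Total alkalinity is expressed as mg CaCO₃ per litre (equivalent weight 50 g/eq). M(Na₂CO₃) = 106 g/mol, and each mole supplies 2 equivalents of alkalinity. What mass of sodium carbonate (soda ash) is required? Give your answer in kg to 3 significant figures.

5.21 kg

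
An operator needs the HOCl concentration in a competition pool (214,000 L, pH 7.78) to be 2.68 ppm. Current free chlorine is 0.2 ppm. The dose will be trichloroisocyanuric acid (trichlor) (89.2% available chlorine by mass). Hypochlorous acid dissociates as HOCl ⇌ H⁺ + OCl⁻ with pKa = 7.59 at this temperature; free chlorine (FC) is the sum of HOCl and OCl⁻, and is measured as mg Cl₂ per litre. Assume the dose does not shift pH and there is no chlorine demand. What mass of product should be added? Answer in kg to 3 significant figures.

[OCl⁻]/[HOCl] = 10^(pH − pKa) = 10^(7.78 − 7.59) = 1.549; fraction as HOCl = 1/(1 + 1.549) = 0.3923.
Free chlorine required for 2.68 ppm HOCl: 2.68 / 0.3923 = 6.831 ppm.
FC to add: 6.831 − 0.2 = 6.631 mg/L as Cl₂.
Cl₂ equivalent: 6.631 mg/L × 214,000 L = 1419 g.
Product at 89.2% available Cl: 1419 / 0.892 = 1591 g.

1.59 kg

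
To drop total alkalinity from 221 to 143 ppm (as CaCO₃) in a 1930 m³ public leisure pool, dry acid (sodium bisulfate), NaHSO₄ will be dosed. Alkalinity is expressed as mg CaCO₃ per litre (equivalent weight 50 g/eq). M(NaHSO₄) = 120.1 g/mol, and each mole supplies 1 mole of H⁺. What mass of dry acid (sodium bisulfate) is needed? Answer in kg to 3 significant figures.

Volume: 1930 m³ = 1,930,000 L.
Alkalinity to neutralize: (221 − 143) = 78 mg/L as CaCO₃ × 1,930,000 L = 150,500 g as CaCO₃.
Equivalents of H⁺ required: 150,500 ÷ 50 g/eq = 3011 eq = 3011 mol NaHSO₄.
Mass of NaHSO₄: 3011 × 120.1 = 361,600 g.

362 kg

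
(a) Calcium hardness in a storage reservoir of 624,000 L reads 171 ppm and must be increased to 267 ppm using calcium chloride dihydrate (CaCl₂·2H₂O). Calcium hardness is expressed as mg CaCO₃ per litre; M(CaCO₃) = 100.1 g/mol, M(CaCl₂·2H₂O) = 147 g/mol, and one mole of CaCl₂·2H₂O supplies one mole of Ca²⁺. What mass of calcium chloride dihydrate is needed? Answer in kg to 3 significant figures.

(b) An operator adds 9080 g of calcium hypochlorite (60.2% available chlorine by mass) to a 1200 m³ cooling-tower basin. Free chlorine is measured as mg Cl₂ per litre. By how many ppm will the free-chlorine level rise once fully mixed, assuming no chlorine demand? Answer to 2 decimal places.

(a) 88.0 kg; (b) 4.56 ppm

(a) Hardness to add: (267 − 171) = 96 mg/L as CaCO₃ × 624,000 L = 59,900 g as CaCO₃.
(a) Moles of Ca²⁺ (1 mol Ca²⁺ ≡ 1 mol CaCO₃): 59,900 / 100.1 g/mol = 598.4 mol.
(a) Mass of CaCl₂·2H₂O: 598.4 × 147 = 87,970 g.

(b) Volume: 1200 m³ = 1,200,000 L.
(b) Available chlorine delivered: 9080 g × 0.602 = 5466 g as Cl₂.
(b) Concentration rise: 5466 g / 1,200,000 L = 4.555 mg/L = 4.56 ppm.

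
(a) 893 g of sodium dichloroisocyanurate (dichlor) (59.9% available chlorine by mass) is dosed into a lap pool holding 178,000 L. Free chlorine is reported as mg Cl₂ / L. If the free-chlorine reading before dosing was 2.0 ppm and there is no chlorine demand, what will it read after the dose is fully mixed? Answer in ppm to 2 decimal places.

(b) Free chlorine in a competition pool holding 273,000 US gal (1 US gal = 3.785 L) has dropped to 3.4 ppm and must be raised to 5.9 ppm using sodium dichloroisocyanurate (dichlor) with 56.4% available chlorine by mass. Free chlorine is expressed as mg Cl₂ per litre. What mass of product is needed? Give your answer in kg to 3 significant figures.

(a) Available chlorine delivered: 893 g × 0.599 = 534.9 g as Cl₂.
(a) Concentration rise: 534.9 g / 178,000 L = 3.005 mg/L = 3.01 ppm.
(a) Final FC: 2.0 + 3.01 = 5.01 ppm.

(b) Volume: 273,000 US gal × 3.785 L/gal = 1,033,305 L.
(b) Chlorine deficit: 5.9 − 3.4 = 2.5 ppm = 2.5 mg/L as Cl₂.
(b) Cl₂ equivalent needed: 2.5 mg/L × 1,033,305 L = 2,583,000 mg = 2583 g.
(b) Product at 56.4% available chlorine: 2583 / 0.564 = 4580 g.

(a) 5.01 ppm; (b) 4.58 kg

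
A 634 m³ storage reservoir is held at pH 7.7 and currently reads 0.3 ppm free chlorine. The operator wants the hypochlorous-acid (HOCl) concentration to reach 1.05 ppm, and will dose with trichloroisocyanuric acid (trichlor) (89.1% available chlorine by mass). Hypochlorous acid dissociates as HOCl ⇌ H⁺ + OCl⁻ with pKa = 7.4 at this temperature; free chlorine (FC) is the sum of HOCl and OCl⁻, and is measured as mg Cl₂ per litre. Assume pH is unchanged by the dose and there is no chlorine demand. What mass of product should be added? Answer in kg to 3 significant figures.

Volume: 634 m³ = 634,000 L.
[OCl⁻]/[HOCl] = 10^(pH − pKa) = 10^(7.7 − 7.4) = 1.995; fraction as HOCl = 1/(1 + 1.995) = 0.3339.
Free chlorine required for 1.05 ppm HOCl: 1.05 / 0.3339 = 3.145 ppm.
FC to add: 3.145 − 0.3 = 2.845 mg/L as Cl₂.
Cl₂ equivalent: 2.845 mg/L × 634,000 L = 1804 g.
Product at 89.1% available Cl: 1804 / 0.891 = 2024 g.

2.02 kg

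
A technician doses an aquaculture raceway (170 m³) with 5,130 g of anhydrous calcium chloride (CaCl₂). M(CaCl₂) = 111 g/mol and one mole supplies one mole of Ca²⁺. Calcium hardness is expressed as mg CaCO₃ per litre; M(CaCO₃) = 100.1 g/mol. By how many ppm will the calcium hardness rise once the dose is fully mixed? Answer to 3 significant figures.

Volume: 170 m³ = 170,000 L.
Moles of Ca²⁺: 5,130 g ÷ 111 g/mol = 46.22 mol.
As CaCO₃: 46.22 mol × 100.1 g/mol = 4626 g.
Rise: 4626 g / 170,000 L × 1000 = 27.21 mg/L.

27.2 ppm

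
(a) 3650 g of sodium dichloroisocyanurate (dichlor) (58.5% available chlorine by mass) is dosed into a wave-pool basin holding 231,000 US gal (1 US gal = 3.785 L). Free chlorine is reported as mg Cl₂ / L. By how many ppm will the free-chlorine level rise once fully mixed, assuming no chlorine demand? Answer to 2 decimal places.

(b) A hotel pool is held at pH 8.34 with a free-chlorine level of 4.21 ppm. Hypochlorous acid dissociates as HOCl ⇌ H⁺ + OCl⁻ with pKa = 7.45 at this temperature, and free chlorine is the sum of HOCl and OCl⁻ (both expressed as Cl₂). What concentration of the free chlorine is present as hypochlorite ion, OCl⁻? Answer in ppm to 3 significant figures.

(a) 2.44 ppm; (b) 3.73 ppm

(a) Volume: 231,000 US gal × 3.785 L/gal = 874,335 L.
(a) Available chlorine delivered: 3650 g × 0.585 = 2135 g as Cl₂.
(a) Concentration rise: 2135 g / 874,335 L = 2.442 mg/L = 2.44 ppm.

(b) [OCl⁻]/[HOCl] = 10^(pH − pKa) = 10^(8.34 − 7.45) = 10^0.89 = 7.762.
(b) Fraction as HOCl = 1 / (1 + 7.762) = 0.1141.
(b) OCl⁻ = (1 − 0.1141) × 4.21 ppm = 3.73 ppm.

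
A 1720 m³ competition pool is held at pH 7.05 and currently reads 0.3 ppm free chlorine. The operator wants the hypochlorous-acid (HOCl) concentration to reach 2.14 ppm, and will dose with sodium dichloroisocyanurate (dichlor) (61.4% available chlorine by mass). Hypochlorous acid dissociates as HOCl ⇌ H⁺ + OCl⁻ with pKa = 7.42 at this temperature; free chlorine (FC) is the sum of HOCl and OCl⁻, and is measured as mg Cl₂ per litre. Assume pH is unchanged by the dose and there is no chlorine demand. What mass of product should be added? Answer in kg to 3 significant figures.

7.71 kg

Volume: 1720 m³ = 1,720,000 L.
[OCl⁻]/[HOCl] = 10^(pH − pKa) = 10^(7.05 − 7.42) = 0.4266; fraction as HOCl = 1/(1 + 0.4266) = 0.701.
Free chlorine required for 2.14 ppm HOCl: 2.14 / 0.701 = 3.053 ppm.
FC to add: 3.053 − 0.3 = 2.753 mg/L as Cl₂.
Cl₂ equivalent: 2.753 mg/L × 1,720,000 L = 4735 g.
Product at 61.4% available Cl: 4735 / 0.614 = 7712 g.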